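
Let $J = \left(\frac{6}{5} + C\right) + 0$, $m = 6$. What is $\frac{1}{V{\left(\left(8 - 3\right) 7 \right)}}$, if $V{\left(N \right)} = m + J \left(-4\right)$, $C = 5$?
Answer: $- \frac{5}{94} \approx -0.053191$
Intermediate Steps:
$J = \frac{31}{5}$ ($J = \left(\frac{6}{5} + 5\right) + 0 = \frac{31}{5} + 0 = \frac{31}{5} \approx 6.2$)
$V{\left(N \right)} = - \frac{94}{5}$ ($V{\left(N \right)} = 6 + \frac{31}{5} \left(-4\right) = 6 - \frac{124}{5} = - \frac{94}{5}$)
$\frac{1}{V{\left(\left(8 - 3\right) 7 \right)}} = \frac{1}{- \frac{94}{5}} = - \frac{5}{94}$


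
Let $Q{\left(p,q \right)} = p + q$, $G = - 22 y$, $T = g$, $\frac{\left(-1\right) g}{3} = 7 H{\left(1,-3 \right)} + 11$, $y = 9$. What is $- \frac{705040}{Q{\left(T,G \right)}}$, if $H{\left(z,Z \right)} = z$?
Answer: $\frac{25180}{9} \approx 2797.8$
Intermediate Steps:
$g = -54$ ($g = - 3 \left(7 \cdot 1 + 11\right) = - 3 \left(7 + 11\right) = \left(-3\right) 18 = -54$)
$T = -54$
$G = -198$ ($G = \left(-22\right) 9 = -198$)
$- \frac{705040}{Q{\left(T,G \right)}} = - \frac{705040}{-54 - 198} = - \frac{705040}{-252} = \left(-705040\right) \left(- \frac{1}{252}\right) = \frac{25180}{9}$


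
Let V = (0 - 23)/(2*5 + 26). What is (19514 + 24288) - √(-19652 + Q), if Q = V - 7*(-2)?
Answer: 43802 - I*√706991/6 ≈ 43802.0 - 140.14*I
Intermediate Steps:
V = -23/36 (V = -23/(10 + 26) = -23/36 ≈ -0.63889)
Q = 481/36 (Q = -23/36 - 7*(-2) = -23/36 + 14 = 481/36 ≈ 13.361)
(19514 + 24288) - √(-19652 + Q) = (19514 + 24288) - √(-19652 + 481/36) = 43802 - √(-706991/36) = 43802 - I*√706991/6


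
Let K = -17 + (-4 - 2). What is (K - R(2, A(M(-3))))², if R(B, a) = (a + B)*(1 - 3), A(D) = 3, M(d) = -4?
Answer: 169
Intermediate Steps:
R(B, a) = -2*B - 2*a (R(B, a) = (B + a)*(-2) = -2*B - 2*a)
K = -23 (K = -17 - 6 = -23)
(K - R(2, A(M(-3))))² = (-23 - (-2*2 - 2*3))² = (-23 - (-4 - 6))² = (-23 - 1*(-10))² = (-23 + 10)² = (-13)² = 169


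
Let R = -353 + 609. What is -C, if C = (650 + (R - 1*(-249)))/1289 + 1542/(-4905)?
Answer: -1225879/2107515 ≈ -0.58167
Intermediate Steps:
R = 256
C = 1225879/2107515 (C = (650 + (256 - 1*(-249)))/1289 + 1542/(-4905) = (650 + (256 + 249))*(1/1289) + 1542*(-1/4905) = (650 + 505)*(1/1289) - 514/1635 = 1155*(1/1289) - 514/1635 = 1155/1289 - 514/1635 = 1225879/2107515 ≈ 0.58167)
-C = -1*1225879/2107515 = -1225879/2107515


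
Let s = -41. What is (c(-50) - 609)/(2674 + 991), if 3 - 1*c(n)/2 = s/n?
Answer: -15116/91625 ≈ -0.16498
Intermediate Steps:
c(n) = 6 + 82/n (c(n) = 6 - (-82)/n = 6 + 82/n)
(c(-50) - 609)/(2674 + 991) = ((6 + 82/(-50)) - 609)/(2674 + 991) = ((6 + 82*(-1/50)) - 609)/3665 = ((6 - 41/25) - 609)*(1/3665) = (109/25 - 609)*(1/3665) = -15116/25*1/3665 = -15116/91625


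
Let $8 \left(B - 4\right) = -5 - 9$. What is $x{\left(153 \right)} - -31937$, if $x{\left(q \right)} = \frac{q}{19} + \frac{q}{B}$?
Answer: $\frac{608248}{19} \approx 32013.0$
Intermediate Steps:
$B = \frac{9}{4}$ ($B = 4 + \frac{-5 - 9}{8} = 4 + \frac{1}{8} \left(-14\right) = 4 - \frac{7}{4} = \frac{9}{4} \approx 2.25$)
$x{\left(q \right)} = \frac{85 q}{171}$ ($x{\left(q \right)} = \frac{q}{19} + \frac{q}{\frac{9}{4}} = q \frac{1}{19} + q \frac{4}{9} = \frac{q}{19} + \frac{4 q}{9} = \frac{85 q}{171}$)
$x{\left(153 \right)} - -31937 = \frac{85}{171} \cdot 153 - -31937 = \frac{1445}{19} + 31937 = \frac{608248}{19}$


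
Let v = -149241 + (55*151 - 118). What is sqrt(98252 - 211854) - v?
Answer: 141054 + I*sqrt(113602) ≈ 1.4105e+5 + 337.05*I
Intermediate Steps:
v = -141054 (v = -149241 + (8305 - 118) = -149241 + 8187 = -141054)
sqrt(98252 - 211854) - v = sqrt(98252 - 211854) - 1*(-141054) = sqrt(-113602) + 141054 = I*sqrt(113602) + 141054 = 141054 + I*sqrt(113602)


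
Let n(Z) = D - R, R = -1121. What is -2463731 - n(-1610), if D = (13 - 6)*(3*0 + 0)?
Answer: -2464852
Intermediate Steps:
D = 0 (D = 7*(0 + 0) = 7*0 = 0)
n(Z) = 1121 (n(Z) = 0 - 1*(-1121) = 0 + 1121 = 1121)
-2463731 - n(-1610) = -2463731 - 1*1121 = -2463731 - 1121 = -2464852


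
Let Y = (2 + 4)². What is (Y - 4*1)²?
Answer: 1024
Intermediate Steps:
Y = 36 (Y = 6² = 36)
(Y - 4*1)² = (36 - 4*1)² = (36 - 4)² = 32² = 1024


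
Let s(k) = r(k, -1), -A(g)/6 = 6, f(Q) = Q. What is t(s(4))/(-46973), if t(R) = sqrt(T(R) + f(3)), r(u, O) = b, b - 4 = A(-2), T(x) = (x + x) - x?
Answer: -I*sqrt(29)/46973 ≈ -0.00011464*I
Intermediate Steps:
A(g) = -36 (A(g) = -6*6 = -36)
T(x) = x (T(x) = 2*x - x = x)
b = -32 (b = 4 - 36 = -32)
r(u, O) = -32
s(k) = -32
t(R) = sqrt(3 + R) (t(R) = sqrt(R + 3) = sqrt(3 + R))
t(s(4))/(-46973) = sqrt(3 - 32)/(-46973) = sqrt(-29)*(-1/46973) = (I*sqrt(29))*(-1/46973) = -I*sqrt(29)/46973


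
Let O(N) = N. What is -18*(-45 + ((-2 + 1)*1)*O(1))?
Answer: 828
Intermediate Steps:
-18*(-45 + ((-2 + 1)*1)*O(1)) = -18*(-45 + ((-2 + 1)*1)*1) = -18*(-45 - 1*1*1) = -18*(-45 - 1*1) = -18*(-45 - 1) = -18*(-46) = 828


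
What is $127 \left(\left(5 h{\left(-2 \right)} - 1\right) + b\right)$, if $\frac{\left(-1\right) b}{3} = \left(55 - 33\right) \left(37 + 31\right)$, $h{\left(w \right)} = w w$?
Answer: $-567563$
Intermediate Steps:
$h{\left(w \right)} = w^{2}$
$b = -4488$ ($b = - 3 \left(55 - 33\right) \left(37 + 31\right) = - 3 \cdot 22 \cdot 68 = \left(-3\right) 1496 = -4488$)
$127 \left(\left(5 h{\left(-2 \right)} - 1\right) + b\right) = 127 \left(\left(5 \left(-2\right)^{2} - 1\right) - 4488\right) = 127 \left(\left(5 \cdot 4 - 1\right) - 4488\right) = 127 \left(\left(20 - 1\right) - 4488\right) = 127 \left(19 - 4488\right) = 127 \left(-4469\right) = -567563$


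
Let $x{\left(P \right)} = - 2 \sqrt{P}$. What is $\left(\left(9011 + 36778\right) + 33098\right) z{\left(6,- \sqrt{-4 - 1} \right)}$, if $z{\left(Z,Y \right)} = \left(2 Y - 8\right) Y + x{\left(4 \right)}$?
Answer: $-1104418 + 631096 i \sqrt{5} \approx -1.1044 \cdot 10^{6} + 1.4112 \cdot 10^{6} i$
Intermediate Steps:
$z{\left(Z,Y \right)} = -4 + Y \left(-8 + 2 Y\right)$ ($z{\left(Z,Y \right)} = \left(2 Y - 8\right) Y - 2 \sqrt{4} = \left(-8 + 2 Y\right) Y - 4 = Y \left(-8 + 2 Y\right) - 4 = -4 + Y \left(-8 + 2 Y\right)$)
$\left(\left(9011 + 36778\right) + 33098\right) z{\left(6,- \sqrt{-4 - 1} \right)} = \left(\left(9011 + 36778\right) + 33098\right) \left(-4 - 8 \left(- \sqrt{-4 - 1}\right) + 2 \left(- \sqrt{-4 - 1}\right)^{2}\right) = \left(45789 + 33098\right) \left(-4 - 8 \left(- \sqrt{-5}\right) + 2 \left(- \sqrt{-5}\right)^{2}\right) = 78887 \left(-4 - 8 \left(- i \sqrt{5}\right) + 2 \left(- i \sqrt{5}\right)^{2}\right) = 78887 \left(-4 + 8 i \sqrt{5} + 2 \left(-5\right)\right) = 78887 \left(-4 + 8 i \sqrt{5} - 10\right) = 78887 \left(-14 + 8 i \sqrt{5}\right) = -1104418 + 631096 i \sqrt{5}$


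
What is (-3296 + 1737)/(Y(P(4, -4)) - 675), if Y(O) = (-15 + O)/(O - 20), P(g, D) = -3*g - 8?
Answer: 12472/5393 ≈ 2.3126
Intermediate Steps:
P(g, D) = -8 - 3*g
Y(O) = (-15 + O)/(-20 + O)
(-3296 + 1737)/(Y(P(4, -4)) - 675) = (-3296 + 1737)/((-15 + (-8 - 3*4))/(-20 + (-8 - 3*4)) - 675) = -1559/((-15 + (-8 - 12))/(-20 + (-8 - 12)) - 675) = -1559/((-15 - 20)/(-20 - 20) - 675) = -1559/(-35/(-40) - 675) = -1559/(-1/40*(-35) - 675) = -1559/(7/8 - 675) = -1559/(-5393/8) = -1559*(-8/5393) = 12472/5393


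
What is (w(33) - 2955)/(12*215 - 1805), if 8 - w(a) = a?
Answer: -596/155 ≈ -3.8452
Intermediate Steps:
w(a) = 8 - a
(w(33) - 2955)/(12*215 - 1805) = ((8 - 1*33) - 2955)/(12*215 - 1805) = ((8 - 33) - 2955)/(2580 - 1805) = (-25 - 2955)/775 = -2980*1/775 = -596/155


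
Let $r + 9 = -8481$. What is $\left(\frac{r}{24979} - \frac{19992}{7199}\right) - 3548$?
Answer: $- \frac{638575416586}{179823821} \approx -3551.1$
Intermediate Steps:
$r = -8490$ ($r = -9 - 8481 = -8490$)
$\left(\frac{r}{24979} - \frac{19992}{7199}\right) - 3548 = \left(- \frac{8490}{24979} - \frac{19992}{7199}\right) - 3548 = - \frac{560499678}{179823821} - 3548 = - \frac{638575416586}{179823821}$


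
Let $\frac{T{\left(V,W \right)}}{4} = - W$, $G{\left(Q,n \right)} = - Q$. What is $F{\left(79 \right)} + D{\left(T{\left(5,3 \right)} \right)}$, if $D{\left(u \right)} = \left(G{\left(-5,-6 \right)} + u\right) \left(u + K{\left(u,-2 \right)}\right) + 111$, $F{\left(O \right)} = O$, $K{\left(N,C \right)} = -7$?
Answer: $323$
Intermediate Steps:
$T{\left(V,W \right)} = - 4 W$ ($T{\left(V,W \right)} = 4 \left(- W\right) = - 4 W$)
$D{\left(u \right)} = 111 + \left(-7 + u\right) \left(5 + u\right)$ ($D{\left(u \right)} = \left(\left(-1\right) \left(-5\right) + u\right) \left(u - 7\right) + 111 = \left(5 + u\right) \left(-7 + u\right) + 111 = \left(-7 + u\right) \left(5 + u\right) + 111 = 111 + \left(-7 + u\right) \left(5 + u\right)$)
$F{\left(79 \right)} + D{\left(T{\left(5,3 \right)} \right)} = 79 + \left(76 + \left(\left(-4\right) 3\right)^{2} - 2 \left(\left(-4\right) 3\right)\right) = 79 + \left(76 + \left(-12\right)^{2} - -24\right) = 79 + \left(76 + 144 + 24\right) = 79 + 244 = 323$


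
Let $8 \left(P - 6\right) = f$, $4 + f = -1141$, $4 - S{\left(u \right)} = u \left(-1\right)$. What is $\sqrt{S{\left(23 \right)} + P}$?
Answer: $\frac{i \sqrt{1762}}{4} \approx 10.494 i$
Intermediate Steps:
$S{\left(u \right)} = 4 + u$ ($S{\left(u \right)} = 4 - u \left(-1\right) = 4 - - u = 4 + u$)
$f = -1145$ ($f = -4 - 1141 = -1145$)
$P = - \frac{1097}{8}$ ($P = 6 + \frac{1}{8} \left(-1145\right) = 6 - \frac{1145}{8} = - \frac{1097}{8} \approx -137.13$)
$\sqrt{S{\left(23 \right)} + P} = \sqrt{\left(4 + 23\right) - \frac{1097}{8}} = \sqrt{27 - \frac{1097}{8}} = \sqrt{- \frac{881}{8}} = \frac{i \sqrt{1762}}{4}$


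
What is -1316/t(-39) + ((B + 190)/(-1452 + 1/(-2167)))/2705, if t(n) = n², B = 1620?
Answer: -2241352029194/2589119793585 ≈ -0.86568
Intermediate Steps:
-1316/t(-39) + ((B + 190)/(-1452 + 1/(-2167)))/2705 = -1316/((-39)²) + ((1620 + 190)/(-1452 + 1/(-2167)))/2705 = -1316/1521 + (1810/(-1452 - 1/2167))*(1/2705) = -1316*1/1521 + (1810/(-3146485/2167))*(1/2705) = -1316/1521 + (1810*(-2167/3146485))*(1/2705) = -1316/1521 - 784454/629297*1/2705 = -1316/1521 - 784454/1702248385 = -2241352029194/2589119793585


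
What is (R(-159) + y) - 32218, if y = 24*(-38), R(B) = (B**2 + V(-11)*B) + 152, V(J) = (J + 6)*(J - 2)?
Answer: -18032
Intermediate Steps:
V(J) = (-2 + J)*(6 + J) (V(J) = (6 + J)*(-2 + J) = (-2 + J)*(6 + J))
R(B) = 152 + B**2 + 65*B (R(B) = (B**2 + (-12 + (-11)**2 + 4*(-11))*B) + 152 = (B**2 + (-12 + 121 - 44)*B) + 152 = (B**2 + 65*B) + 152 = 152 + B**2 + 65*B)
y = -912
(R(-159) + y) - 32218 = ((152 + (-159)**2 + 65*(-159)) - 912) - 32218 = ((152 + 25281 - 10335) - 912) - 32218 = (15098 - 912) - 32218 = 14186 - 32218 = -18032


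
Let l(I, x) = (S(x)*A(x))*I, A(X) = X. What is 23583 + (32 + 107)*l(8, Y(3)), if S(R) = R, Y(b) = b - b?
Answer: 23583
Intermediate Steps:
Y(b) = 0
l(I, x) = I*x² (l(I, x) = (x*x)*I = x²*I = I*x²)
23583 + (32 + 107)*l(8, Y(3)) = 23583 + (32 + 107)*(8*0²) = 23583 + 139*(8*0) = 23583 + 139*0 = 23583 + 0 = 23583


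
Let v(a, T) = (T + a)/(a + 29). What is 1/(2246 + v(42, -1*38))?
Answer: 71/159470 ≈ 0.00044522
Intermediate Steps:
v(a, T) = (T + a)/(29 + a)
1/(2246 + v(42, -1*38)) = 1/(2246 + (-1*38 + 42)/(29 + 42)) = 1/(2246 + (-38 + 42)/71) = 1/(2246 + (1/71)*4) = 1/(2246 + 4/71) = 1/(159470/71) = 71/159470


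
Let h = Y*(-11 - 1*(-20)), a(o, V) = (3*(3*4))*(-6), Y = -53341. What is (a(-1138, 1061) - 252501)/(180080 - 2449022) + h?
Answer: -363082821427/756314 ≈ -4.8007e+5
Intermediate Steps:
a(o, V) = -216 (a(o, V) = (3*12)*(-6) = 36*(-6) = -216)
h = -480069 (h = -53341*(-11 - 1*(-20)) = -53341*(-11 + 20) = -53341*9 = -480069)
(a(-1138, 1061) - 252501)/(180080 - 2449022) + h = (-216 - 252501)/(180080 - 2449022) - 480069 = -252717/(-2268942) - 480069 = -252717*(-1/2268942) - 480069 = 84239/756314 - 480069 = -363082821427/756314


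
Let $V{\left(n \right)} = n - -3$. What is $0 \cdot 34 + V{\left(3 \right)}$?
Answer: $6$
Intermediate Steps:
$V{\left(n \right)} = 3 + n$ ($V{\left(n \right)} = n + 3 = 3 + n$)
$0 \cdot 34 + V{\left(3 \right)} = 0 \cdot 34 + \left(3 + 3\right) = 0 + 6 = 6$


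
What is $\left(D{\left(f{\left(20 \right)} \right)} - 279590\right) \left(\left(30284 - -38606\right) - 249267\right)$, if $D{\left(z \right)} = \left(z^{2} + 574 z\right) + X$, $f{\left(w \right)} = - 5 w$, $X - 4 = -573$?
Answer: $59084109743$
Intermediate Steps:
$X = -569$ ($X = 4 - 573 = -569$)
$D{\left(z \right)} = -569 + z^{2} + 574 z$ ($D{\left(z \right)} = \left(z^{2} + 574 z\right) - 569 = -569 + z^{2} + 574 z$)
$\left(D{\left(f{\left(20 \right)} \right)} - 279590\right) \left(\left(30284 - -38606\right) - 249267\right) = \left(\left(-569 + \left(\left(-5\right) 20\right)^{2} + 574 \left(\left(-5\right) 20\right)\right) - 279590\right) \left(\left(30284 - -38606\right) - 249267\right) = \left(\left(-569 + \left(-100\right)^{2} + 574 \left(-100\right)\right) - 279590\right) \left(\left(30284 + 38606\right) - 249267\right) = \left(\left(-569 + 10000 - 57400\right) - 279590\right) \left(68890 - 249267\right) = \left(-47969 - 279590\right) \left(-180377\right) = \left(-327559\right) \left(-180377\right) = 59084109743$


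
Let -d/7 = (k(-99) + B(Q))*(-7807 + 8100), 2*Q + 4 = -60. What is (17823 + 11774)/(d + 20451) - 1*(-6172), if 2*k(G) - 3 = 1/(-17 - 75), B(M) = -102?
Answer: 257329253692/41692127 ≈ 6172.1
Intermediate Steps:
Q = -32 (Q = -2 + (½)*(-60) = -2 - 30 = -32)
k(G) = 275/184 (k(G) = 3/2 + 1/(2*(-17 - 75)) = 3/2 + (½)/(-92) = 3/2 + (½)*(-1/92) = 3/2 - 1/184 = 275/184)
d = 37929143/184 (d = -7*(275/184 - 102)*(-7807 + 8100) = -(-129451)*293/184 = -7*(-5418449/184) = 37929143/184 ≈ 2.0614e+5)
(17823 + 11774)/(d + 20451) - 1*(-6172) = (17823 + 11774)/(37929143/184 + 20451) - 1*(-6172) = 29597/(41692127/184) + 6172 = 29597*(184/41692127) + 6172 = 5445848/41692127 + 6172 = 257329253692/41692127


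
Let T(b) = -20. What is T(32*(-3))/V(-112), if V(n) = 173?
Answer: -20/173 ≈ -0.11561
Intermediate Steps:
T(32*(-3))/V(-112) = -20/173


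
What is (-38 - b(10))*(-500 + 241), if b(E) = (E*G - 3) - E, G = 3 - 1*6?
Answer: -1295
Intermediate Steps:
G = -3 (G = 3 - 6 = -3)
b(E) = -3 - 4*E (b(E) = (E*(-3) - 3) - E = (-3*E - 3) - E = (-3 - 3*E) - E = -3 - 4*E)
(-38 - b(10))*(-500 + 241) = (-38 - (-3 - 4*10))*(-500 + 241) = (-38 - (-3 - 40))*(-259) = (-38 - 1*(-43))*(-259) = (-38 + 43)*(-259) = 5*(-259) = -1295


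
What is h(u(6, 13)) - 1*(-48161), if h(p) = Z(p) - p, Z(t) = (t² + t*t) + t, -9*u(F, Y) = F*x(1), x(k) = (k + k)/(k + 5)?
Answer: 3901049/81 ≈ 48161.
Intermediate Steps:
x(k) = 2*k/(5 + k) (x(k) = (2*k)/(5 + k) = 2*k/(5 + k))
u(F, Y) = -F/27 (u(F, Y) = -F*2*1/(5 + 1)/9 = -F*2*1/6/9 = -F*2*1*(⅙)/9 = -F/(9*3) = -F/27)
Z(t) = t + 2*t² (Z(t) = (t² + t²) + t = 2*t² + t = t + 2*t²)
h(p) = -p + p*(1 + 2*p) (h(p) = p*(1 + 2*p) - p = -p + p*(1 + 2*p))
h(u(6, 13)) - 1*(-48161) = 2*(-1/27*6)² - 1*(-48161) = 2*(-2/9)² + 48161 = 2*(4/81) + 48161 = 8/81 + 48161 = 3901049/81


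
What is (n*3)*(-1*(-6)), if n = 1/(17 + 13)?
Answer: ⅗ ≈ 0.60000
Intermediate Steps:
n = 1/30 ≈ 0.033333
(n*3)*(-1*(-6)) = ((1/30)*3)*(-1*(-6)) = (⅒)*6 = ⅗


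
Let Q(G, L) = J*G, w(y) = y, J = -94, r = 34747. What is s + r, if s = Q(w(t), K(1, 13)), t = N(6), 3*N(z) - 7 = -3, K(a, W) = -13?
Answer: 103865/3 ≈ 34622.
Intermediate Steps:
N(z) = 4/3 (N(z) = 7/3 + (⅓)*(-3) = 7/3 - 1 = 4/3)
t = 4/3 ≈ 1.3333
Q(G, L) = -94*G
s = -376/3 (s = -94*4/3 = -376/3 ≈ -125.33)
s + r = -376/3 + 34747 = 103865/3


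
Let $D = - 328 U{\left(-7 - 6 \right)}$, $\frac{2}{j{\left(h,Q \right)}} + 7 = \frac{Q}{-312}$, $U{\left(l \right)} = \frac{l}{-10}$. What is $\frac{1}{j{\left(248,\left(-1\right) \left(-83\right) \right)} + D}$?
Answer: $- \frac{11335}{4836364} \approx -0.0023437$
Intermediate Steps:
$U{\left(l \right)} = - \frac{l}{10}$ ($U{\left(l \right)} = l \left(- \frac{1}{10}\right) = - \frac{l}{10}$)
$j{\left(h,Q \right)} = \frac{2}{-7 - \frac{Q}{312}}$ ($j{\left(h,Q \right)} = \frac{2}{-7 + \frac{Q}{-312}} = \frac{2}{-7 + Q \left(- \frac{1}{312}\right)} = \frac{2}{-7 - \frac{Q}{312}}$)
$D = - \frac{2132}{5}$ ($D = - 328 \left(- \frac{-7 - 6}{10}\right) = - 328 \left(\left(- \frac{1}{10}\right) \left(-13\right)\right) = \left(-328\right) \frac{13}{10} = - \frac{2132}{5} \approx -426.4$)
$\frac{1}{j{\left(248,\left(-1\right) \left(-83\right) \right)} + D} = \frac{1}{- \frac{624}{2184 - -83} - \frac{2132}{5}} = \frac{1}{- \frac{624}{2184 + 83} - \frac{2132}{5}} = \frac{1}{- \frac{624}{2267} - \frac{2132}{5}} = \frac{1}{- \frac{4836364}{11335}} = - \frac{11335}{4836364}$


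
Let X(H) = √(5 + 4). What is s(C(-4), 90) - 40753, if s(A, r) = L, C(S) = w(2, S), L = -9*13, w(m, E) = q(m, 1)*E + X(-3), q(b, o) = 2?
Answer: -40870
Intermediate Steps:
X(H) = 3 (X(H) = √9 = 3)
w(m, E) = 3 + 2*E (w(m, E) = 2*E + 3 = 3 + 2*E)
L = -117
C(S) = 3 + 2*S
s(A, r) = -117
s(C(-4), 90) - 40753 = -117 - 40753 = -40870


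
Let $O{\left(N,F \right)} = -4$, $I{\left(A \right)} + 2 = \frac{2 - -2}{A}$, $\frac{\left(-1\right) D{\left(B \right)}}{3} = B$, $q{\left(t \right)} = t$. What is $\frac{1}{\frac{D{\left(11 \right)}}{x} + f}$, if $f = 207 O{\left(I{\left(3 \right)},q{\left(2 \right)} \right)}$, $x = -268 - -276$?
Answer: $- \frac{8}{6657} \approx -0.0012017$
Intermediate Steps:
$D{\left(B \right)} = - 3 B$
$x = 8$ ($x = -268 + 276 = 8$)
$I{\left(A \right)} = -2 + \frac{4}{A}$ ($I{\left(A \right)} = -2 + \frac{2 - -2}{A} = -2 + \frac{2 + 2}{A} = -2 + \frac{4}{A}$)
$f = -828$ ($f = 207 \left(-4\right) = -828$)
$\frac{1}{\frac{D{\left(11 \right)}}{x} + f} = \frac{1}{\frac{\left(-3\right) 11}{8} - 828} = \frac{1}{\left(-33\right) \frac{1}{8} - 828} = \frac{1}{- \frac{33}{8} - 828} = \frac{1}{- \frac{6657}{8}} = - \frac{8}{6657}$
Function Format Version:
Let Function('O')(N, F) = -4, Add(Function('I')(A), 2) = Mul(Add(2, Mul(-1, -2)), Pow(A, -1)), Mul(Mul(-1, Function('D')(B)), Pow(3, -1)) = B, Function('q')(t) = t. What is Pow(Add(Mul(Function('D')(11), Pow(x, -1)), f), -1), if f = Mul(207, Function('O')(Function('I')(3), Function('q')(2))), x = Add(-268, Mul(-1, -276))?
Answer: Rational(-8, 6657) ≈ -0.0012017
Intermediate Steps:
Function('D')(B) = Mul(-3, B)
x = 8 (x = Add(-268, 276) = 8)
Function('I')(A) = Add(-2, Mul(4, Pow(A, -1))) (Function('I')(A) = Add(-2, Mul(Add(2, Mul(-1, -2)), Pow(A, -1))) = Add(-2, Mul(Add(2, 2), Pow(A, -1))) = Add(-2, Mul(4, Pow(A, -1))))
f = -828 (f = Mul(207, -4) = -828)
Pow(Add(Mul(Function('D')(11), Pow(x, -1)), f), -1) = Pow(Add(Mul(Mul(-3, 11), Pow(8, -1)), -828), -1) = Pow(Add(Mul(-33, Rational(1, 8)), -828), -1) = Pow(Add(Rational(-33, 8), -828), -1) = Pow(Rational(-6657, 8), -1) = Rational(-8, 6657)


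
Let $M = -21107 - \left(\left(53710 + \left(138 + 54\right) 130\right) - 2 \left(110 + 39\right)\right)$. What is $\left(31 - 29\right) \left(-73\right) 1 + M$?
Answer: $-99625$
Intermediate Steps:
$M = -99479$ ($M = -21107 - \left(\left(53710 + 192 \cdot 130\right) - 298\right) = -21107 - \left(\left(53710 + 24960\right) - 298\right) = -21107 - \left(78670 - 298\right) = -21107 - 78372 = -99479$)
$\left(31 - 29\right) \left(-73\right) 1 + M = \left(31 - 29\right) \left(-73\right) 1 - 99479 = 2 \left(-73\right) 1 - 99479 = \left(-146\right) 1 - 99479 = -146 - 99479 = -99625$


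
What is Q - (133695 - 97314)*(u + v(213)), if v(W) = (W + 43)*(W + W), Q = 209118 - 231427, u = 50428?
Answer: -5802209713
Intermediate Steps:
Q = -22309
v(W) = 2*W*(43 + W) (v(W) = (43 + W)*(2*W) = 2*W*(43 + W))
Q - (133695 - 97314)*(u + v(213)) = -22309 - (133695 - 97314)*(50428 + 2*213*(43 + 213)) = -22309 - 36381*(50428 + 2*213*256) = -22309 - 36381*(50428 + 109056) = -22309 - 36381*159484 = -22309 - 1*5802187404 = -22309 - 5802187404 = -5802209713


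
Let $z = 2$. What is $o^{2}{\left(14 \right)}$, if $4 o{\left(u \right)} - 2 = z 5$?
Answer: $9$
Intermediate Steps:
$o{\left(u \right)} = 3$ ($o{\left(u \right)} = \frac{1}{2} + \frac{2 \cdot 5}{4} = \frac{1}{2} + \frac{1}{4} \cdot 10 = \frac{1}{2} + \frac{5}{2} = 3$)
$o^{2}{\left(14 \right)} = 3^{2} = 9$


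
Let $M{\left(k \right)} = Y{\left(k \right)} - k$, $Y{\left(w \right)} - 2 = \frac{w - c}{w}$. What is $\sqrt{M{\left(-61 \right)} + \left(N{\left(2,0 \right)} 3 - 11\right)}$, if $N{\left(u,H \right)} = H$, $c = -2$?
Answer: $\frac{3 \sqrt{21899}}{61} \approx 7.2779$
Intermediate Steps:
$Y{\left(w \right)} = 2 + \frac{2 + w}{w}$ ($Y{\left(w \right)} = 2 + \frac{w - -2}{w} = 2 + \frac{w + 2}{w} = 2 + \frac{2 + w}{w}$)
$M{\left(k \right)} = 3 - k + \frac{2}{k}$ ($M{\left(k \right)} = \left(3 + \frac{2}{k}\right) - k = 3 - k + \frac{2}{k}$)
$\sqrt{M{\left(-61 \right)} + \left(N{\left(2,0 \right)} 3 - 11\right)} = \sqrt{\left(3 - -61 + \frac{2}{-61}\right) + \left(0 \cdot 3 - 11\right)} = \sqrt{\left(3 + 61 + 2 \left(- \frac{1}{61}\right)\right) + \left(0 - 11\right)} = \sqrt{\left(3 + 61 - \frac{2}{61}\right) - 11} = \sqrt{\frac{3902}{61} - 11} = \sqrt{\frac{3231}{61}} = \frac{3 \sqrt{21899}}{61}$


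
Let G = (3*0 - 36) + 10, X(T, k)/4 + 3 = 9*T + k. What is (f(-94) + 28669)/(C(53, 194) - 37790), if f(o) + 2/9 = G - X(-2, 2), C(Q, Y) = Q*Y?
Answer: -258469/247572 ≈ -1.0440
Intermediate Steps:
X(T, k) = -12 + 4*k + 36*T (X(T, k) = -12 + 4*(9*T + k) = -12 + 4*(k + 9*T) = -12 + (4*k + 36*T) = -12 + 4*k + 36*T)
G = -26 (G = (0 - 36) + 10 = -36 + 10 = -26)
f(o) = 448/9 (f(o) = -2/9 + (-26 - (-12 + 4*2 + 36*(-2))) = -2/9 + (-26 - (-12 + 8 - 72)) = -2/9 + (-26 - 1*(-76)) = -2/9 + (-26 + 76) = -2/9 + 50 = 448/9)
(f(-94) + 28669)/(C(53, 194) - 37790) = (448/9 + 28669)/(53*194 - 37790) = 258469/(9*(10282 - 37790)) = (258469/9)/(-27508) = (258469/9)*(-1/27508) = -258469/247572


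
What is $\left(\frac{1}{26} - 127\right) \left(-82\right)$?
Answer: $\frac{135341}{13} \approx 10411.0$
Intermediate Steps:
$\left(\frac{1}{26} - 127\right) \left(-82\right) = \left(- \frac{3301}{26}\right) \left(-82\right) = \frac{135341}{13}$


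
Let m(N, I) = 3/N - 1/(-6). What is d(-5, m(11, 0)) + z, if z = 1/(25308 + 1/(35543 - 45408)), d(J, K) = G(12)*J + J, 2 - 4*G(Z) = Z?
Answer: 3744971015/499326838 ≈ 7.5000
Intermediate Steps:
G(Z) = ½ - Z/4
m(N, I) = ⅙ + 3/N (m(N, I) = 3/N - 1*(-⅙) = 3/N + ⅙ = ⅙ + 3/N)
d(J, K) = -3*J/2 (d(J, K) = (½ - ¼*12)*J + J = (½ - 3)*J + J = -5*J/2 + J = -3*J/2)
z = 9865/249663419 (z = 1/(25308 + 1/(-9865)) = 1/(25308 - 1/9865) = 1/(249663419/9865) = 9865/249663419 ≈ 3.9513e-5)
d(-5, m(11, 0)) + z = -3/2*(-5) + 9865/249663419 = 15/2 + 9865/249663419 = 3744971015/499326838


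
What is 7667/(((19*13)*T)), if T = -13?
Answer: -7667/3211 ≈ -2.3877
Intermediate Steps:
7667/(((19*13)*T)) = 7667/(((19*13)*(-13))) = 7667/((247*(-13))) = 7667/(-3211) = 7667*(-1/3211) = -7667/3211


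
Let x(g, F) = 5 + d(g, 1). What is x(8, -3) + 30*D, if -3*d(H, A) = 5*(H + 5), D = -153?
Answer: -13820/3 ≈ -4606.7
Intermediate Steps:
d(H, A) = -25/3 - 5*H/3 (d(H, A) = -5*(H + 5)/3 = -5*(5 + H)/3 = -(25 + 5*H)/3 = -25/3 - 5*H/3)
x(g, F) = -10/3 - 5*g/3 (x(g, F) = 5 + (-25/3 - 5*g/3) = -10/3 - 5*g/3)
x(8, -3) + 30*D = (-10/3 - 5/3*8) + 30*(-153) = (-10/3 - 40/3) - 4590 = -50/3 - 4590 = -13820/3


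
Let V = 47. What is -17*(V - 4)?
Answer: -731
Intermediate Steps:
-17*(V - 4) = -17*(47 - 4) = -17*43 = -731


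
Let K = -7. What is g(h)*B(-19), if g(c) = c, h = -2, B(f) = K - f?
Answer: -24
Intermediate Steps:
B(f) = -7 - f
g(h)*B(-19) = -2*(-7 - 1*(-19)) = -2*(-7 + 19) = -2*12 = -24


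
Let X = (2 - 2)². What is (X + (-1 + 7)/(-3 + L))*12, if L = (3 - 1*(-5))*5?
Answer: 72/37 ≈ 1.9459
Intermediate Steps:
X = 0 (X = 0² = 0)
L = 40 (L = (3 + 5)*5 = 8*5 = 40)
(X + (-1 + 7)/(-3 + L))*12 = (0 + (-1 + 7)/(-3 + 40))*12 = (0 + 6/37)*12 = (6/37)*12 = 72/37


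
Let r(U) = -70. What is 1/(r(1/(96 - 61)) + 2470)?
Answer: 1/2400 ≈ 0.00041667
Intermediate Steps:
1/(r(1/(96 - 61)) + 2470) = 1/(-70 + 2470) = 1/2400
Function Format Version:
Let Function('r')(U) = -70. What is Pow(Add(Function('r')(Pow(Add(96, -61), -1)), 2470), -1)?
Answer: Rational(1, 2400) ≈ 0.00041667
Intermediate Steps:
Pow(Add(Function('r')(Pow(Add(96, -61), -1)), 2470), -1) = Pow(Add(-70, 2470), -1) = Pow(2400, -1) = Rational(1, 2400)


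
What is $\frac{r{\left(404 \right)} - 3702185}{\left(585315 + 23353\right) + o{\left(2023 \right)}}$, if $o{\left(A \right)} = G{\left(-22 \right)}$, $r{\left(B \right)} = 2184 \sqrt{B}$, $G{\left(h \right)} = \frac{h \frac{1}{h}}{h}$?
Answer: $- \frac{16289614}{2678139} + \frac{32032 \sqrt{101}}{4463565} \approx -6.0103$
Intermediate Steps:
$G{\left(h \right)} = \frac{1}{h}$ ($G{\left(h \right)} = 1 \frac{1}{h} = \frac{1}{h}$)
$o{\left(A \right)} = - \frac{1}{22}$ ($o{\left(A \right)} = \frac{1}{-22} = - \frac{1}{22}$)
$\frac{r{\left(404 \right)} - 3702185}{\left(585315 + 23353\right) + o{\left(2023 \right)}} = \frac{2184 \sqrt{404} - 3702185}{\left(585315 + 23353\right) - \frac{1}{22}} = \frac{2184 \cdot 2 \sqrt{101} - 3702185}{608668 - \frac{1}{22}} = \frac{4368 \sqrt{101} - 3702185}{\frac{13390695}{22}} = \left(-3702185 + 4368 \sqrt{101}\right) \frac{22}{13390695} = - \frac{16289614}{2678139} + \frac{32032 \sqrt{101}}{4463565}$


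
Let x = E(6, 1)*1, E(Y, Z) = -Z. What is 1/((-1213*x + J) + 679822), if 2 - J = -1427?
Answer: 1/682464 ≈ 1.4653e-6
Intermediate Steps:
J = 1429 (J = 2 - 1*(-1427) = 2 + 1427 = 1429)
x = -1 (x = -1*1*1 = -1*1 = -1)
1/((-1213*x + J) + 679822) = 1/((-1213*(-1) + 1429) + 679822) = 1/((1213 + 1429) + 679822) = 1/(2642 + 679822) = 1/682464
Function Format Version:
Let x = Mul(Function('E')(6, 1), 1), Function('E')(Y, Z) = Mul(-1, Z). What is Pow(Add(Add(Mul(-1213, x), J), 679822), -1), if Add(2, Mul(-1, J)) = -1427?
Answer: Rational(1, 682464) ≈ 1.4653e-6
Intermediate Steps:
J = 1429 (J = Add(2, Mul(-1, -1427)) = Add(2, 1427) = 1429)
x = -1 (x = Mul(Mul(-1, 1), 1) = Mul(-1, 1) = -1)
Pow(Add(Add(Mul(-1213, x), J), 679822), -1) = Pow(Add(Add(Mul(-1213, -1), 1429), 679822), -1) = Pow(Add(Add(1213, 1429), 679822), -1) = Pow(Add(2642, 679822), -1) = Pow(682464, -1) = Rational(1, 682464)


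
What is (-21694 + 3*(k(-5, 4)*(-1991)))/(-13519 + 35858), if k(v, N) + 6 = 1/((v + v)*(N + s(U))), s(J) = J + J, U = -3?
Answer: 276907/446780 ≈ 0.61978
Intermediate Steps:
s(J) = 2*J
k(v, N) = -6 + 1/(2*v*(-6 + N)) (k(v, N) = -6 + 1/((v + v)*(N + 2*(-3))) = -6 + 1/((2*v)*(N - 6)) = -6 + 1/((2*v)*(-6 + N)) = -6 + 1/(2*v*(-6 + N)))
(-21694 + 3*(k(-5, 4)*(-1991)))/(-13519 + 35858) = (-21694 + 3*(((½)*(1 + 72*(-5) - 12*4*(-5))/(-5*(-6 + 4)))*(-1991)))/(-13519 + 35858) = (-21694 + 3*(((½)*(-⅕)*(1 - 360 + 240)/(-2))*(-1991)))/22339 = (-21694 + 3*(((½)*(-⅕)*(-½)*(-119))*(-1991)))*(1/22339) = (-21694 + 3*(-119/20*(-1991)))*(1/22339) = (-21694 + 3*(236929/20))*(1/22339) = (-21694 + 710787/20)*(1/22339) = (276907/20)*(1/22339) = 276907/446780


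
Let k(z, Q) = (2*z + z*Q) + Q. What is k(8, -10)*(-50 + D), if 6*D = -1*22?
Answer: 11914/3 ≈ 3971.3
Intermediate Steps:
D = -11/3 (D = (-1*22)/6 = (1/6)*(-22) = -11/3 ≈ -3.6667)
k(z, Q) = Q + 2*z + Q*z (k(z, Q) = (2*z + Q*z) + Q = Q + 2*z + Q*z)
k(8, -10)*(-50 + D) = (-10 + 2*8 - 10*8)*(-50 - 11/3) = (-10 + 16 - 80)*(-161/3) = -74*(-161/3) = 11914/3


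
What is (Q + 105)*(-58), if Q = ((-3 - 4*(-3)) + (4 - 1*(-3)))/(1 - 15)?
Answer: -42166/7 ≈ -6023.7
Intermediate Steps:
Q = -8/7 (Q = ((-3 + 12) + (4 + 3))/(-14) = (9 + 7)*(-1/14) = 16*(-1/14) = -8/7 ≈ -1.1429)
(Q + 105)*(-58) = (-8/7 + 105)*(-58) = (727/7)*(-58) = -42166/7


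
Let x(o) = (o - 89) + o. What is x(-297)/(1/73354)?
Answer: -50100782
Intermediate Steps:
x(o) = -89 + 2*o (x(o) = (-89 + o) + o = -89 + 2*o)
x(-297)/(1/73354) = (-89 + 2*(-297))/(1/73354) = (-89 - 594)/(1/73354) = -683*73354 = -50100782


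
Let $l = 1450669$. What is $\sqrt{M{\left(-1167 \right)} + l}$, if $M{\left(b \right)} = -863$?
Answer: $\sqrt{1449806} \approx 1204.1$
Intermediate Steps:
$\sqrt{M{\left(-1167 \right)} + l} = \sqrt{-863 + 1450669} = \sqrt{1449806}$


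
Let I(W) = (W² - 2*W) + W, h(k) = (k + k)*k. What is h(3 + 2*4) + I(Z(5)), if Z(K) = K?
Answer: 262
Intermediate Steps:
h(k) = 2*k² (h(k) = (2*k)*k = 2*k²)
I(W) = W² - W
h(3 + 2*4) + I(Z(5)) = 2*(3 + 2*4)² + 5*(-1 + 5) = 2*(3 + 8)² + 5*4 = 2*11² + 20 = 2*121 + 20 = 242 + 20 = 262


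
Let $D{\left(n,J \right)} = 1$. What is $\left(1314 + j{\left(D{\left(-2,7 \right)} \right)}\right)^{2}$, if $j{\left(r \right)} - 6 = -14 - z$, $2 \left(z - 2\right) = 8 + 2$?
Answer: $1687401$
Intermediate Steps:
$z = 7$ ($z = 2 + \frac{8 + 2}{2} = 2 + \frac{1}{2} \cdot 10 = 2 + 5 = 7$)
$j{\left(r \right)} = -15$ ($j{\left(r \right)} = 6 - 21 = -15$)
$\left(1314 + j{\left(D{\left(-2,7 \right)} \right)}\right)^{2} = \left(1314 - 15\right)^{2} = 1299^{2} = 1687401$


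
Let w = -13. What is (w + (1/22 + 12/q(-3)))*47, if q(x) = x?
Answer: -17531/22 ≈ -796.86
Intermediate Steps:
(w + (1/22 + 12/q(-3)))*47 = (-13 + (1/22 + 12/(-3)))*47 = (-13 + (1*(1/22) + 12*(-⅓)))*47 = (-13 + (1/22 - 4))*47 = (-13 - 87/22)*47 = -373/22*47 = -17531/22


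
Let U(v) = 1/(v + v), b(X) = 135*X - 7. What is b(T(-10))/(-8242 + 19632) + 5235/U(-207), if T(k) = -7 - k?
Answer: -12342716351/5695 ≈ -2.1673e+6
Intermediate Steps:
b(X) = -7 + 135*X
U(v) = 1/(2*v)
b(T(-10))/(-8242 + 19632) + 5235/U(-207) = (-7 + 135*(-7 - 1*(-10)))/(-8242 + 19632) + 5235/(((½)/(-207))) = (-7 + 135*(-7 + 10))/11390 + 5235/(((½)*(-1/207))) = (-7 + 135*3)*(1/11390) + 5235/(-1/414) = (-7 + 405)*(1/11390) + 5235*(-414) = 398*(1/11390) - 2167290 = 199/5695 - 2167290 = -12342716351/5695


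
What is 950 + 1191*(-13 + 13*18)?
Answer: 264161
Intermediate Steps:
950 + 1191*(-13 + 13*18) = 950 + 1191*(-13 + 234) = 950 + 1191*221 = 950 + 263211 = 264161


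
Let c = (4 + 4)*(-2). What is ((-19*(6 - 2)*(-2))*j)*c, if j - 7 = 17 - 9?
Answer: -36480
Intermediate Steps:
j = 15 (j = 7 + (17 - 9) = 7 + 8 = 15)
c = -16 (c = 8*(-2) = -16)
((-19*(6 - 2)*(-2))*j)*c = (-19*(6 - 2)*(-2)*15)*(-16) = (-76*(-2)*15)*(-16) = (-19*(-8)*15)*(-16) = (152*15)*(-16) = 2280*(-16) = -36480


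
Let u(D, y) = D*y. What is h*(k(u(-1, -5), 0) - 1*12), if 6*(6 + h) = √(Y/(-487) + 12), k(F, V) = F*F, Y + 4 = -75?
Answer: -78 + 13*√2884501/2922 ≈ -70.444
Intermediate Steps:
Y = -79 (Y = -4 - 75 = -79)
k(F, V) = F²
h = -6 + √2884501/2922 (h = -6 + √(-79/(-487) + 12)/6 = -6 + √(-79*(-1/487) + 12)/6 = -6 + √(79/487 + 12)/6 = -6 + √(5923/487)/6 = -6 + (√2884501/487)/6 = -6 + √2884501/2922 ≈ -5.4188)
h*(k(u(-1, -5), 0) - 1*12) = (-6 + √2884501/2922)*((-1*(-5))² - 1*12) = (-6 + √2884501/2922)*(5² - 12) = (-6 + √2884501/2922)*(25 - 12) = (-6 + √2884501/2922)*13 = -78 + 13*√2884501/2922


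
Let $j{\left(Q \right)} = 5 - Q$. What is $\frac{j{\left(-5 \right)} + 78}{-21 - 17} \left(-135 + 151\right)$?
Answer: $- \frac{704}{19} \approx -37.053$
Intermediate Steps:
$\frac{j{\left(-5 \right)} + 78}{-21 - 17} \left(-135 + 151\right) = \frac{\left(5 - -5\right) + 78}{-21 - 17} \left(-135 + 151\right) = \frac{\left(5 + 5\right) + 78}{-38} \cdot 16 = \left(10 + 78\right) \left(- \frac{1}{38}\right) 16 = 88 \left(- \frac{1}{38}\right) 16 = \left(- \frac{44}{19}\right) 16 = - \frac{704}{19}$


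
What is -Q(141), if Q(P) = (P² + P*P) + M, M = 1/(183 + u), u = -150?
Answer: -1312147/33 ≈ -39762.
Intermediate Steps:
M = 1/33 (M = 1/(183 - 150) = 1/33 ≈ 0.030303)
Q(P) = 1/33 + 2*P² (Q(P) = (P² + P*P) + 1/33 = (P² + P²) + 1/33 = 2*P² + 1/33 = 1/33 + 2*P²)
-Q(141) = -(1/33 + 2*141²) = -(1/33 + 2*19881) = -(1/33 + 39762) = -1*1312147/33 = -1312147/33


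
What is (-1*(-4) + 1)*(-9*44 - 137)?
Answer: -2665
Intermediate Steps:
(-1*(-4) + 1)*(-9*44 - 137) = (4 + 1)*(-396 - 137) = 5*(-533) = -2665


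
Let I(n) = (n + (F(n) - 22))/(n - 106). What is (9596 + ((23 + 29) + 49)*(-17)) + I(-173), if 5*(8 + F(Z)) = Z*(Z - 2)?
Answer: 2192389/279 ≈ 7858.0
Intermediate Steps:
F(Z) = -8 + Z*(-2 + Z)/5 (F(Z) = -8 + (Z*(Z - 2))/5 = -8 + (Z*(-2 + Z))/5 = -8 + Z*(-2 + Z)/5)
I(n) = (-30 + n²/5 + 3*n/5)/(-106 + n) (I(n) = (n + ((-8 - 2*n/5 + n²/5) - 22))/(n - 106) = (n + (-30 - 2*n/5 + n²/5))/(-106 + n) = (-30 + n²/5 + 3*n/5)/(-106 + n))
(9596 + ((23 + 29) + 49)*(-17)) + I(-173) = (9596 + ((23 + 29) + 49)*(-17)) + (-150 + (-173)² + 3*(-173))/(5*(-106 - 173)) = (9596 + (52 + 49)*(-17)) + (⅕)*(-150 + 29929 - 519)/(-279) = (9596 + 101*(-17)) + (⅕)*(-1/279)*29260 = (9596 - 1717) - 5852/279 = 7879 - 5852/279 = 2192389/279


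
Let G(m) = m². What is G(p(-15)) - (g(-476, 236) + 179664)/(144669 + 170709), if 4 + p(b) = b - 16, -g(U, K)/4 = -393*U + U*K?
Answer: 193228657/157689 ≈ 1225.4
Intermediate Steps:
g(U, K) = 1572*U - 4*K*U (g(U, K) = -4*(-393*U + U*K) = -4*(-393*U + K*U) = 1572*U - 4*K*U)
p(b) = -20 + b (p(b) = -4 + (b - 16) = -4 + (-16 + b) = -20 + b)
G(p(-15)) - (g(-476, 236) + 179664)/(144669 + 170709) = (-20 - 15)² - (4*(-476)*(393 - 1*236) + 179664)/(144669 + 170709) = (-35)² - (4*(-476)*(393 - 236) + 179664)/315378 = 1225 - (4*(-476)*157 + 179664)/315378 = 1225 - (-298928 + 179664)/315378 = 1225 - (-119264)/315378 = 1225 - 1*(-59632/157689) = 1225 + 59632/157689 = 193228657/157689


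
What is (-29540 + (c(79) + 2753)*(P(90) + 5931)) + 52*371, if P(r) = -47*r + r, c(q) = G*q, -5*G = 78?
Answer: 13565733/5 ≈ 2.7131e+6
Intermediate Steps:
G = -78/5 (G = -⅕*78 = -78/5 ≈ -15.600)
c(q) = -78*q/5
P(r) = -46*r
(-29540 + (c(79) + 2753)*(P(90) + 5931)) + 52*371 = (-29540 + (-78/5*79 + 2753)*(-46*90 + 5931)) + 52*371 = (-29540 + (-6162/5 + 2753)*(-4140 + 5931)) + 19292 = (-29540 + (7603/5)*1791) + 19292 = (-29540 + 13616973/5) + 19292 = 13469273/5 + 19292 = 13565733/5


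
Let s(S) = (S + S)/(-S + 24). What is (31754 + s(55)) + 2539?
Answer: 1062973/31 ≈ 34289.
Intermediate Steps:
s(S) = 2*S/(24 - S) (s(S) = (2*S)/(24 - S) = 2*S/(24 - S))
(31754 + s(55)) + 2539 = (31754 - 2*55/(-24 + 55)) + 2539 = (31754 - 2*55/31) + 2539 = (31754 - 2*55*1/31) + 2539 = (31754 - 110/31) + 2539 = 984264/31 + 2539 = 1062973/31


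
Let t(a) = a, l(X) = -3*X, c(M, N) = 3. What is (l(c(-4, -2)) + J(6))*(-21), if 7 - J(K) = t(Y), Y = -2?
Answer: 0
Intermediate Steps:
J(K) = 9 (J(K) = 7 - 1*(-2) = 7 + 2 = 9)
(l(c(-4, -2)) + J(6))*(-21) = (-3*3 + 9)*(-21) = (-9 + 9)*(-21) = 0*(-21) = 0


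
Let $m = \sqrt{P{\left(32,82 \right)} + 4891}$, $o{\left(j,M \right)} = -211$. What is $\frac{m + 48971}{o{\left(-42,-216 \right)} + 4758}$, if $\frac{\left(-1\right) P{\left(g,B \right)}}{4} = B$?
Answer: $\frac{48971}{4547} + \frac{39 \sqrt{3}}{4547} \approx 10.785$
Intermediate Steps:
$P{\left(g,B \right)} = - 4 B$
$m = 39 \sqrt{3}$ ($m = \sqrt{\left(-4\right) 82 + 4891} = \sqrt{-328 + 4891} = \sqrt{4563} = 39 \sqrt{3} \approx 67.55$)
$\frac{m + 48971}{o{\left(-42,-216 \right)} + 4758} = \frac{39 \sqrt{3} + 48971}{-211 + 4758} = \frac{48971 + 39 \sqrt{3}}{4547} = \left(48971 + 39 \sqrt{3}\right) \frac{1}{4547} = \frac{48971}{4547} + \frac{39 \sqrt{3}}{4547}$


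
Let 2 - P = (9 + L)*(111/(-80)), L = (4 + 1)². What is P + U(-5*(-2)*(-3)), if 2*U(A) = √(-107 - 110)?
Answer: 1967/40 + I*√217/2 ≈ 49.175 + 7.3655*I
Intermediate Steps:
U(A) = I*√217/2 (U(A) = √(-107 - 110)/2 = √(-217)/2 = (I*√217)/2 = I*√217/2)
L = 25 (L = 5² = 25)
P = 1967/40 (P = 2 - (9 + 25)*111/(-80) = 2 - 34*111*(-1/80) = 2 - 34*(-111)/80 = 2 - 1*(-1887/40) = 2 + 1887/40 = 1967/40 ≈ 49.175)
P + U(-5*(-2)*(-3)) = 1967/40 + I*√217/2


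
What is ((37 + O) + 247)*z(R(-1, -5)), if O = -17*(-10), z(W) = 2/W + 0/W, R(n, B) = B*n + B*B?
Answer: 454/15 ≈ 30.267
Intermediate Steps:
R(n, B) = B² + B*n (R(n, B) = B*n + B² = B² + B*n)
z(W) = 2/W (z(W) = 2/W + 0 = 2/W)
O = 170
((37 + O) + 247)*z(R(-1, -5)) = ((37 + 170) + 247)*(2/((-5*(-5 - 1)))) = (207 + 247)*(2/((-5*(-6)))) = 454*(2/30) = 454*(2*(1/30)) = 454*(1/15) = 454/15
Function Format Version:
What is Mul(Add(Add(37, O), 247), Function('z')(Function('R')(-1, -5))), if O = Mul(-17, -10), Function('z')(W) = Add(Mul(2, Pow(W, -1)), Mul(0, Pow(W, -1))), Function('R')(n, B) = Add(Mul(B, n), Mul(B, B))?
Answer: Rational(454, 15) ≈ 30.267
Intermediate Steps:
Function('R')(n, B) = Add(Pow(B, 2), Mul(B, n)) (Function('R')(n, B) = Add(Mul(B, n), Pow(B, 2)) = Add(Pow(B, 2), Mul(B, n)))
Function('z')(W) = Mul(2, Pow(W, -1)) (Function('z')(W) = Add(Mul(2, Pow(W, -1)), 0) = Mul(2, Pow(W, -1)))
O = 170
Mul(Add(Add(37, O), 247), Function('z')(Function('R')(-1, -5))) = Mul(Add(Add(37, 170), 247), Mul(2, Pow(Mul(-5, Add(-5, -1)), -1))) = Mul(Add(207, 247), Mul(2, Pow(Mul(-5, -6), -1))) = Mul(454, Mul(2, Pow(30, -1))) = Mul(454, Mul(2, Rational(1, 30))) = Mul(454, Rational(1, 15)) = Rational(454, 15)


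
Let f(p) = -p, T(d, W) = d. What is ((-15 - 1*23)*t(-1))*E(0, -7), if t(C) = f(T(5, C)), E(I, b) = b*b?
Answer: 9310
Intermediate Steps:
E(I, b) = b²
t(C) = -5 (t(C) = -1*5 = -5)
((-15 - 1*23)*t(-1))*E(0, -7) = ((-15 - 1*23)*(-5))*(-7)² = ((-15 - 23)*(-5))*49 = -38*(-5)*49 = 190*49 = 9310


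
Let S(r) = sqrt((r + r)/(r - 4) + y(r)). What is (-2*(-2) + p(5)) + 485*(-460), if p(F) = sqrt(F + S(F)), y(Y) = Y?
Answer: -223096 + sqrt(5 + sqrt(15)) ≈ -2.2309e+5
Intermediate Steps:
S(r) = sqrt(r + 2*r/(-4 + r)) (S(r) = sqrt((r + r)/(r - 4) + r) = sqrt((2*r)/(-4 + r) + r) = sqrt(2*r/(-4 + r) + r) = sqrt(r + 2*r/(-4 + r)))
p(F) = sqrt(F + sqrt(F*(-2 + F)/(-4 + F)))
(-2*(-2) + p(5)) + 485*(-460) = (-2*(-2) + sqrt(5 + sqrt(5*(-2 + 5)/(-4 + 5)))) + 485*(-460) = (4 + sqrt(5 + sqrt(5*3/1))) - 223100 = (4 + sqrt(5 + sqrt(5*1*3))) - 223100 = (4 + sqrt(5 + sqrt(15))) - 223100 = -223096 + sqrt(5 + sqrt(15))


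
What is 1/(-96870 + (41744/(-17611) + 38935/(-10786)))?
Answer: -189952246/18401810005089 ≈ -1.0322e-5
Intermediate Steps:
1/(-96870 + (41744/(-17611) + 38935/(-10786))) = 1/(-96870 + (41744*(-1/17611) + 38935*(-1/10786))) = 1/(-96870 + (-41744/17611 - 38935/10786)) = 1/(-96870 - 1135935069/189952246) = 1/(-18401810005089/189952246) = -189952246/18401810005089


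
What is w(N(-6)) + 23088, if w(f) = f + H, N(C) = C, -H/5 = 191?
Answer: 22127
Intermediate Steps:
H = -955 (H = -5*191 = -955)
w(f) = -955 + f (w(f) = f - 955 = -955 + f)
w(N(-6)) + 23088 = (-955 - 6) + 23088 = -961 + 23088 = 22127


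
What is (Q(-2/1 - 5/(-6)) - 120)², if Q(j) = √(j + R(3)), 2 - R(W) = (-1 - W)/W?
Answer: (720 - √78)²/36 ≈ 14049.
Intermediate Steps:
R(W) = 2 - (-1 - W)/W
Q(j) = √(10/3 + j) (Q(j) = √(j + (3 + 1/3)) = √(j + (3 + ⅓)) = √(j + 10/3) = √(10/3 + j))
(Q(-2/1 - 5/(-6)) - 120)² = (√(30 + 9*(-2/1 - 5/(-6)))/3 - 120)² = (√(30 + 9*(-2*1 - 5*(-⅙)))/3 - 120)² = (√(30 + 9*(-2 + ⅚))/3 - 120)² = (√(30 + 9*(-7/6))/3 - 120)² = (√(30 - 21/2)/3 - 120)² = (√(39/2)/3 - 120)² = ((√78/2)/3 - 120)² = (√78/6 - 120)² = (-120 + √78/6)²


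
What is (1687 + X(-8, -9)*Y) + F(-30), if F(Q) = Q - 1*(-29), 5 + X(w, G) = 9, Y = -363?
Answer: 234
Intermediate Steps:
X(w, G) = 4 (X(w, G) = -5 + 9 = 4)
F(Q) = 29 + Q (F(Q) = Q + 29 = 29 + Q)
(1687 + X(-8, -9)*Y) + F(-30) = (1687 + 4*(-363)) + (29 - 30) = (1687 - 1452) - 1 = 235 - 1 = 234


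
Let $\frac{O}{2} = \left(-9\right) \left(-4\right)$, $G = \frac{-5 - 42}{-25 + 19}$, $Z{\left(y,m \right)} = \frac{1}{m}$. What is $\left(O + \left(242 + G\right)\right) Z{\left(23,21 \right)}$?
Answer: $\frac{1931}{126} \approx 15.325$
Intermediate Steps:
$G = \frac{47}{6}$ ($G = - \frac{47}{-6} = \left(-47\right) \left(- \frac{1}{6}\right) = \frac{47}{6} \approx 7.8333$)
$O = 72$ ($O = 2 \left(\left(-9\right) \left(-4\right)\right) = 2 \cdot 36 = 72$)
$\left(O + \left(242 + G\right)\right) Z{\left(23,21 \right)} = \frac{72 + \left(242 + \frac{47}{6}\right)}{21} = \left(72 + \frac{1499}{6}\right) \frac{1}{21} = \frac{1931}{6} \cdot \frac{1}{21} = \frac{1931}{126}$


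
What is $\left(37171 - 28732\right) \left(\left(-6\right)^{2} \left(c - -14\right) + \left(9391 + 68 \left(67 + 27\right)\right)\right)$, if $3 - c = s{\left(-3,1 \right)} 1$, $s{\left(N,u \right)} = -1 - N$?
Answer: $137749797$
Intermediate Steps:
$c = 1$ ($c = 3 - \left(-1 - -3\right) 1 = 3 - \left(-1 + 3\right) 1 = 3 - 2 \cdot 1 = 3 - 2 = 1$)
$\left(37171 - 28732\right) \left(\left(-6\right)^{2} \left(c - -14\right) + \left(9391 + 68 \left(67 + 27\right)\right)\right) = \left(37171 - 28732\right) \left(\left(-6\right)^{2} \left(1 - -14\right) + \left(9391 + 68 \left(67 + 27\right)\right)\right) = 8439 \left(36 \left(1 + 14\right) + \left(9391 + 68 \cdot 94\right)\right) = 8439 \left(36 \cdot 15 + \left(9391 + 6392\right)\right) = 8439 \left(540 + 15783\right) = 8439 \cdot 16323 = 137749797$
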